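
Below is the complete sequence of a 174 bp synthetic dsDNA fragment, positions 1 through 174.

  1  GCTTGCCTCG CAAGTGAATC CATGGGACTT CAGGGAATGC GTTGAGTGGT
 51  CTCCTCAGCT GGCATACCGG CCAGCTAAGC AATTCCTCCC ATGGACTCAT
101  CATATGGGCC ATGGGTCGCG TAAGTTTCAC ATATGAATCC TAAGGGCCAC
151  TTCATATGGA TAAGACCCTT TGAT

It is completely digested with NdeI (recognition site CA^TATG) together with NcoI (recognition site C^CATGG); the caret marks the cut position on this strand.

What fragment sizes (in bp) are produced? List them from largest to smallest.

NdeI sites (CATATG) start at positions 101, 130, 153.
NdeI cuts after base 2 of each site, so after positions 102, 131, 154.
NcoI sites (CCATGG) start at positions 20, 89, 109.
NcoI cuts after the first base of each site, so after positions 20, 89, 109.
Combined cut positions: 20, 89, 102, 109, 131, 154.
Linear molecule, 6 cuts → 7 fragments:
  1–20 → 20 bp
  21–89 → 69 bp
  90–102 → 13 bp
  103–109 → 7 bp
  110–131 → 22 bp
  132–154 → 23 bp
  155–174 → 20 bp
Sorted largest to smallest: 69, 23, 22, 20, 20, 13, 7 bp.

69, 23, 22, 20, 20, 13, 7 bp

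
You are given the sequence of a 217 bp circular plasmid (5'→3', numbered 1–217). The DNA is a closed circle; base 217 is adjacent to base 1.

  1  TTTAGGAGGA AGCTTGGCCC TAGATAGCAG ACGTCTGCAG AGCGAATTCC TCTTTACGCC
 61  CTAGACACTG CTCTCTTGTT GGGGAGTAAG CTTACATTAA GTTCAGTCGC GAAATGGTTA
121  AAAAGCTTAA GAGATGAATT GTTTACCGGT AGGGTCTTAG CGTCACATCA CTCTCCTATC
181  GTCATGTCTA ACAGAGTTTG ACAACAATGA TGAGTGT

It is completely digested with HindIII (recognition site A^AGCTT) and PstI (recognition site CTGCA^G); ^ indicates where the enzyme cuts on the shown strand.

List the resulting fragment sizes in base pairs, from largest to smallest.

HindIII sites (AAGCTT) start at positions 10, 88, 123.
HindIII cuts after the first base of each site, so after positions 10, 88, 123.
The PstI site (CTGCAG) starts at position 35.
PstI cuts after base 5 of each site (before the last base), so after position 39.
Combined cut positions: 10, 39, 88, 123.
Circular molecule, 4 cuts → 4 fragments:
  11–39 → 29 bp
  40–88 → 49 bp
  89–123 → 35 bp
  124–217 then 1–10 → 94 + 10 = 104 bp
Sorted largest to smallest: 104, 49, 35, 29 bp.

104, 49, 35, 29 bp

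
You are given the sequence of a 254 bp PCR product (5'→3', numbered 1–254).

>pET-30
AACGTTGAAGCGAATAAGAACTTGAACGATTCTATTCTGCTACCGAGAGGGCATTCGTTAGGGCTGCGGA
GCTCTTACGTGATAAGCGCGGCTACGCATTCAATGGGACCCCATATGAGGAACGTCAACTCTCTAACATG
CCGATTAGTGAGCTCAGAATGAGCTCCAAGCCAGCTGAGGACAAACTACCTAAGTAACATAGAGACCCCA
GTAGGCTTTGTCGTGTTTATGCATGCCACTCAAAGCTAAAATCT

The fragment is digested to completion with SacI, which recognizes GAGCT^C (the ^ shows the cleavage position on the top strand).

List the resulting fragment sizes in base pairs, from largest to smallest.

89, 81, 73, 11 bp

SacI sites (GAGCTC) start at positions 69, 150, 161.
SacI cuts after base 5 of each site (before the last base), so after positions 73, 154, 165.
Linear molecule, 3 cuts → 4 fragments:
  1–73 → 73 bp
  74–154 → 81 bp
  155–165 → 11 bp
  166–254 → 89 bp
Sorted largest to smallest: 89, 81, 73, 11 bp.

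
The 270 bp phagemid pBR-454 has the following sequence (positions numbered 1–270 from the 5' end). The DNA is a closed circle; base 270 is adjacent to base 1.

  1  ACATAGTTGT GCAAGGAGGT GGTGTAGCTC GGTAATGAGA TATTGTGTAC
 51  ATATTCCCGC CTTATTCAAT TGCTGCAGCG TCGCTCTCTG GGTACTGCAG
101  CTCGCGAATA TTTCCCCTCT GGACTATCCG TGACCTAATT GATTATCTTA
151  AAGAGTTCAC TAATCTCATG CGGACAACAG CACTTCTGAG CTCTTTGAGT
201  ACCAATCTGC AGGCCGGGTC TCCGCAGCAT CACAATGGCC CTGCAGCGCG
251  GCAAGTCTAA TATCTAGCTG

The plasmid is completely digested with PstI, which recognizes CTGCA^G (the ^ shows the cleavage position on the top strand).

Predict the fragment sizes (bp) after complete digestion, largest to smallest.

PstI sites (CTGCAG) start at positions 73, 95, 207, 241.
PstI cuts after base 5 of each site (before the last base), so after positions 77, 99, 211, 245.
Circular molecule, 4 cuts → 4 fragments:
  78–99 → 22 bp
  100–211 → 112 bp
  212–245 → 34 bp
  246–270 then 1–77 → 25 + 77 = 102 bp
Sorted largest to smallest: 112, 102, 34, 22 bp.

112, 102, 34, 22 bp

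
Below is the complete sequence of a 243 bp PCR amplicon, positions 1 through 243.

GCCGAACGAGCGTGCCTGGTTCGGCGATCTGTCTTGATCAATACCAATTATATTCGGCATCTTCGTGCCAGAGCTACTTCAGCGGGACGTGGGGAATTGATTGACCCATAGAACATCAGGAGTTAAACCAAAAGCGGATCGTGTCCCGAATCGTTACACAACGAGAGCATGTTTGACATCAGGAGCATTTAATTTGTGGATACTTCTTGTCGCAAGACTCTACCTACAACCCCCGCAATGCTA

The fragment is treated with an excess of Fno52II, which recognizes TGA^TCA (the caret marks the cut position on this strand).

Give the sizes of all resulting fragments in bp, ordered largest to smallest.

The Fno52II site (TGATCA) starts at position 35.
Fno52II cuts after base 3 of each site, so after position 37.
Linear molecule, 1 cut → 2 fragments:
  1–37 → 37 bp
  38–243 → 206 bp
Sorted largest to smallest: 206, 37 bp.

206, 37 bp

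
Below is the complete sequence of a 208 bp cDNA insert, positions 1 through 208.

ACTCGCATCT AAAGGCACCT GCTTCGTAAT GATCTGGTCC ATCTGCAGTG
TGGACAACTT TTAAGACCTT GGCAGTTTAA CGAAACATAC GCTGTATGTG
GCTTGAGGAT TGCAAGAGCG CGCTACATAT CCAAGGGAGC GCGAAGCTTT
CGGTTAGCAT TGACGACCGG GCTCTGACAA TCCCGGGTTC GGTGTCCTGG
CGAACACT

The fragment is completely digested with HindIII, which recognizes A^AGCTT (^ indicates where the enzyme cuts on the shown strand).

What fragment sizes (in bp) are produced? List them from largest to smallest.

The HindIII site (AAGCTT) starts at position 144.
HindIII cuts after the first base of each site, so after position 144.
Linear molecule, 1 cut → 2 fragments:
  1–144 → 144 bp
  145–208 → 64 bp
Sorted largest to smallest: 144, 64 bp.

144, 64 bp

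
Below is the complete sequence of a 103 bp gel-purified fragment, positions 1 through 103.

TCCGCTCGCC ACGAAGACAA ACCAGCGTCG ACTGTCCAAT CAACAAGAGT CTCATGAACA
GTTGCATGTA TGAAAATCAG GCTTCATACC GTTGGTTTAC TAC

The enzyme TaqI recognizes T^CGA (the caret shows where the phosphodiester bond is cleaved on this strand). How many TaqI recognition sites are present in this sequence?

TCGA occurs starting at position 28.
TaqI cuts at 1 site.

1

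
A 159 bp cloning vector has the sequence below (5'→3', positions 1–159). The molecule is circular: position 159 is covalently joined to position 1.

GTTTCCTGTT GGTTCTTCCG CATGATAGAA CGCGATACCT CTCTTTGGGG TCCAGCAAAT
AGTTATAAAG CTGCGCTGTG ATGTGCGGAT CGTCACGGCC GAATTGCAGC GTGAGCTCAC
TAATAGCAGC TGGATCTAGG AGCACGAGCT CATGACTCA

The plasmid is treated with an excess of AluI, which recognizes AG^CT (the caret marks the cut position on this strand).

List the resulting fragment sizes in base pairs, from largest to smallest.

81, 45, 19, 14 bp

AluI sites (AGCT) start at positions 69, 114, 128, 147.
AluI cuts after base 2 of each site, so after positions 70, 115, 129, 148.
Circular molecule, 4 cuts → 4 fragments:
  71–115 → 45 bp
  116–129 → 14 bp
  130–148 → 19 bp
  149–159 then 1–70 → 11 + 70 = 81 bp
Sorted largest to smallest: 81, 45, 19, 14 bp.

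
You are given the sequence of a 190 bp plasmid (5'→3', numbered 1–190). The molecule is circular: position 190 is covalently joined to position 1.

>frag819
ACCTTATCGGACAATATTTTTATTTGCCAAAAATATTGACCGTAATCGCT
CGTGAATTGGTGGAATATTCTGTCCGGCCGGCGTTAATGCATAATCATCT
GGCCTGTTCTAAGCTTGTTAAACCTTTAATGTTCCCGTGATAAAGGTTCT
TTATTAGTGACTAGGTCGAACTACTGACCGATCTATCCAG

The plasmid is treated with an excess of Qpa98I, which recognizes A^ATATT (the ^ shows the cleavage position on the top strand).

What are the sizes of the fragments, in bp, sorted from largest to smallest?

Qpa98I sites (AATATT) start at positions 13, 32, 64.
Qpa98I cuts after the first base of each site, so after positions 13, 32, 64.
Circular molecule, 3 cuts → 3 fragments:
  14–32 → 19 bp
  33–64 → 32 bp
  65–190 then 1–13 → 126 + 13 = 139 bp
Sorted largest to smallest: 139, 32, 19 bp.

139, 32, 19 bp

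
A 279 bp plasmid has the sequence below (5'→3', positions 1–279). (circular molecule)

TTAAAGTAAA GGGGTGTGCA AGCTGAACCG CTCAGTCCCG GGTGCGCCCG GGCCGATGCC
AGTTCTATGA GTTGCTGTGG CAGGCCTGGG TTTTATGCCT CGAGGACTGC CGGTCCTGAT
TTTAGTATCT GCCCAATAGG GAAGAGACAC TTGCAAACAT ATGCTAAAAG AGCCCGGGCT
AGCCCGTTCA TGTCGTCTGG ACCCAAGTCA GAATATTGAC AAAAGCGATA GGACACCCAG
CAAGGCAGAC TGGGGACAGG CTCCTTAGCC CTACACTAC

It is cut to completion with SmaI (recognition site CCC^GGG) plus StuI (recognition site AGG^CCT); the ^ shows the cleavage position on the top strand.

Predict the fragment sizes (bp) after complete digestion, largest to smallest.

143, 91, 35, 10 bp

SmaI sites (CCCGGG) start at positions 37, 47, 173.
SmaI cuts after base 3 of each site, so after positions 39, 49, 175.
The StuI site (AGGCCT) starts at position 82.
StuI cuts after base 3 of each site, so after position 84.
Combined cut positions: 39, 49, 84, 175.
Circular molecule, 4 cuts → 4 fragments:
  40–49 → 10 bp
  50–84 → 35 bp
  85–175 → 91 bp
  176–279 then 1–39 → 104 + 39 = 143 bp
Sorted largest to smallest: 143, 91, 35, 10 bp.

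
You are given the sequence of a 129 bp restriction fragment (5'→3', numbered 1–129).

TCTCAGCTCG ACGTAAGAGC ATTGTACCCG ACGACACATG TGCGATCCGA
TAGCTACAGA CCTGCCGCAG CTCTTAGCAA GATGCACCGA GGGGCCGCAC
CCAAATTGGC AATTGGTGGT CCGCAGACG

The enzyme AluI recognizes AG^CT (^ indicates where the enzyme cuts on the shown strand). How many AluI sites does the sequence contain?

AGCT occurs starting at positions 5, 52, 69.
AluI cuts at 3 sites.

3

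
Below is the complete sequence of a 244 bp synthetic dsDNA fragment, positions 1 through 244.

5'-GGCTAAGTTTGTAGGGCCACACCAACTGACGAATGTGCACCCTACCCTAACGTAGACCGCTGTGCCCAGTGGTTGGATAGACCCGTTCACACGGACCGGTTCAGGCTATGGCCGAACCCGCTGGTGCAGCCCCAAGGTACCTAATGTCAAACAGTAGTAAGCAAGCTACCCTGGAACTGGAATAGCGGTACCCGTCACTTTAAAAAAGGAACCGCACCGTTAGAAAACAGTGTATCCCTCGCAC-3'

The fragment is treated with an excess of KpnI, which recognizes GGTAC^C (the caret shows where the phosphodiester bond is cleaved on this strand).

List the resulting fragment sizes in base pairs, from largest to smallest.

140, 53, 51 bp

KpnI sites (GGTACC) start at positions 136, 187.
KpnI cuts after base 5 of each site (before the last base), so after positions 140, 191.
Linear molecule, 2 cuts → 3 fragments:
  1–140 → 140 bp
  141–191 → 51 bp
  192–244 → 53 bp
Sorted largest to smallest: 140, 53, 51 bp.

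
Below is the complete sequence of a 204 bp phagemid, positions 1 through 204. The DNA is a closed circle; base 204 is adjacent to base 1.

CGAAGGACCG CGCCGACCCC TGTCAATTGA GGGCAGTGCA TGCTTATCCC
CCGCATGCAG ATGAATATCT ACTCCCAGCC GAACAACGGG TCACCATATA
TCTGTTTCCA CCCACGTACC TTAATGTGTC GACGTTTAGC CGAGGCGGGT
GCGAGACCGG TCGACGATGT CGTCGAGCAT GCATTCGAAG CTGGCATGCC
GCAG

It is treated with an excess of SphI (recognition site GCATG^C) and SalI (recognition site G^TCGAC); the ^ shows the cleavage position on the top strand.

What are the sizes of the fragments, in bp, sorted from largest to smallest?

71, 48, 32, 21, 17, 15 bp

SphI sites (GCATGC) start at positions 38, 53, 177, 194.
SphI cuts after base 5 of each site (before the last base), so after positions 42, 57, 181, 198.
SalI sites (GTCGAC) start at positions 128, 160.
SalI cuts after the first base of each site, so after positions 128, 160.
Combined cut positions: 42, 57, 128, 160, 181, 198.
Circular molecule, 6 cuts → 6 fragments:
  43–57 → 15 bp
  58–128 → 71 bp
  129–160 → 32 bp
  161–181 → 21 bp
  182–198 → 17 bp
  199–204 then 1–42 → 6 + 42 = 48 bp
Sorted largest to smallest: 71, 48, 32, 21, 17, 15 bp.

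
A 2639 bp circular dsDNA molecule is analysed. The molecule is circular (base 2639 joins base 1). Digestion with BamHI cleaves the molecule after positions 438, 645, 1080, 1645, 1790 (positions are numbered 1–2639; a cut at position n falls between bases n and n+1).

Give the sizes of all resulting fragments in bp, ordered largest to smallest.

Circular molecule, 5 cuts → 5 fragments:
  645 − 438 = 207 bp
  1080 − 645 = 435 bp
  1645 − 1080 = 565 bp
  1790 − 1645 = 145 bp
  wrap: 2639 − 1790 + 438 = 1287 bp
Sorted largest to smallest: 1287, 565, 435, 207, 145 bp.

1287, 565, 435, 207, 145 bp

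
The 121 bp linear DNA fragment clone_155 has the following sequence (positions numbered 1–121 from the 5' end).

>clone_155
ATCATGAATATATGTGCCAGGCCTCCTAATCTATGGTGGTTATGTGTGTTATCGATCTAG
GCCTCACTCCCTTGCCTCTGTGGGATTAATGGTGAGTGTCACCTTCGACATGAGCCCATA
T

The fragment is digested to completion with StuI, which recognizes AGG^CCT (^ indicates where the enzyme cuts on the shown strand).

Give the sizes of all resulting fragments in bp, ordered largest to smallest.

StuI sites (AGGCCT) start at positions 19, 59.
StuI cuts after base 3 of each site, so after positions 21, 61.
Linear molecule, 2 cuts → 3 fragments:
  1–21 → 21 bp
  22–61 → 40 bp
  62–121 → 60 bp
Sorted largest to smallest: 60, 40, 21 bp.

60, 40, 21 bp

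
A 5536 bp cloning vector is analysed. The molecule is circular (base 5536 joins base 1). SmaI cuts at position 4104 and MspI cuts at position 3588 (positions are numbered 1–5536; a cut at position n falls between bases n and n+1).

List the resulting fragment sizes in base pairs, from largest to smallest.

Combined cut positions (sorted): 3588, 4104.
Circular molecule, 2 cuts → 2 fragments:
  4104 − 3588 = 516 bp
  wrap: 5536 − 4104 + 3588 = 5020 bp
Sorted largest to smallest: 5020, 516 bp.

5020, 516 bp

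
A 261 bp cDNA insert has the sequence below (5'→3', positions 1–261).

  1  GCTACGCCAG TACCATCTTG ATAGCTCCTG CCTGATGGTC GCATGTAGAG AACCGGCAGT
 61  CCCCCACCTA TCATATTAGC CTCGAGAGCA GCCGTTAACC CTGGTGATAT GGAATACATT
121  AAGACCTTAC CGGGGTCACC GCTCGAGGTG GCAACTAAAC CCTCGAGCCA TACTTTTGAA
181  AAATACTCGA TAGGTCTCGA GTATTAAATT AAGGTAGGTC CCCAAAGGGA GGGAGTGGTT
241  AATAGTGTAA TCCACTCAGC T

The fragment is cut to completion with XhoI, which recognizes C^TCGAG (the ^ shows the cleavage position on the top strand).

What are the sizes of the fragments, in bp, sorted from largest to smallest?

XhoI sites (CTCGAG) start at positions 81, 142, 162, 196.
XhoI cuts after the first base of each site, so after positions 81, 142, 162, 196.
Linear molecule, 4 cuts → 5 fragments:
  1–81 → 81 bp
  82–142 → 61 bp
  143–162 → 20 bp
  163–196 → 34 bp
  197–261 → 65 bp
Sorted largest to smallest: 81, 65, 61, 34, 20 bp.

81, 65, 61, 34, 20 bp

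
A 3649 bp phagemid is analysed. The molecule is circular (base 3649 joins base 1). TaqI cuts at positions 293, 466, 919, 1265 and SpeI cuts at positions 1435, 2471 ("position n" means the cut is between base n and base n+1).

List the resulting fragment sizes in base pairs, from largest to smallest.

1471, 1036, 453, 346, 173, 170 bp

Combined cut positions (sorted): 293, 466, 919, 1265, 1435, 2471.
Circular molecule, 6 cuts → 6 fragments:
  466 − 293 = 173 bp
  919 − 466 = 453 bp
  1265 − 919 = 346 bp
  1435 − 1265 = 170 bp
  2471 − 1435 = 1036 bp
  wrap: 3649 − 2471 + 293 = 1471 bp
Sorted largest to smallest: 1471, 1036, 453, 346, 173, 170 bp.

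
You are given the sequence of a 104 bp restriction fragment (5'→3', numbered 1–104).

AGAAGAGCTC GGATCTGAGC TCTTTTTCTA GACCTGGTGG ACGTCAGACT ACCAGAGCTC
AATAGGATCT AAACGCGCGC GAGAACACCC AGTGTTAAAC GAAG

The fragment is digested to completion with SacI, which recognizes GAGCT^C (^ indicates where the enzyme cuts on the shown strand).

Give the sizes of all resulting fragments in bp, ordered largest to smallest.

SacI sites (GAGCTC) start at positions 5, 17, 55.
SacI cuts after base 5 of each site (before the last base), so after positions 9, 21, 59.
Linear molecule, 3 cuts → 4 fragments:
  1–9 → 9 bp
  10–21 → 12 bp
  22–59 → 38 bp
  60–104 → 45 bp
Sorted largest to smallest: 45, 38, 12, 9 bp.

45, 38, 12, 9 bp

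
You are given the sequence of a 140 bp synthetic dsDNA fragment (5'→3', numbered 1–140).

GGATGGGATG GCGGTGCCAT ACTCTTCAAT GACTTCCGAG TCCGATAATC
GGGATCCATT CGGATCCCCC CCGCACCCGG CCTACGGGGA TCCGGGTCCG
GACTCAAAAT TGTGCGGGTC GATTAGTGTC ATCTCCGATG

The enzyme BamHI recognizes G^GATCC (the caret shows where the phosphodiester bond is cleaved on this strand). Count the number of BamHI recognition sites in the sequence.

GGATCC occurs starting at positions 52, 62, 88.
BamHI cuts at 3 sites.

3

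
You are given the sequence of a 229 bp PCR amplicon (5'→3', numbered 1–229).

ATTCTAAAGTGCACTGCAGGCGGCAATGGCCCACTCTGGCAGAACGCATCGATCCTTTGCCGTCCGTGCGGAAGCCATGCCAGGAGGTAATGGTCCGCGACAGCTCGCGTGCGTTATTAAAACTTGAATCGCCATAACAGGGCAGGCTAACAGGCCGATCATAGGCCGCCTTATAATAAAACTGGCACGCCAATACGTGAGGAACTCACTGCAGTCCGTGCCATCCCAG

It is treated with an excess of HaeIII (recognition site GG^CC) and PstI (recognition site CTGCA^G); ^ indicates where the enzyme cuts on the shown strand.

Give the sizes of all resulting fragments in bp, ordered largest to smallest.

125, 48, 18, 16, 11, 11 bp

HaeIII sites (GGCC) start at positions 28, 153, 164.
HaeIII cuts after base 2 of each site, so after positions 29, 154, 165.
PstI sites (CTGCAG) start at positions 14, 209.
PstI cuts after base 5 of each site (before the last base), so after positions 18, 213.
Combined cut positions: 18, 29, 154, 165, 213.
Linear molecule, 5 cuts → 6 fragments:
  1–18 → 18 bp
  19–29 → 11 bp
  30–154 → 125 bp
  155–165 → 11 bp
  166–213 → 48 bp
  214–229 → 16 bp
Sorted largest to smallest: 125, 48, 18, 16, 11, 11 bp.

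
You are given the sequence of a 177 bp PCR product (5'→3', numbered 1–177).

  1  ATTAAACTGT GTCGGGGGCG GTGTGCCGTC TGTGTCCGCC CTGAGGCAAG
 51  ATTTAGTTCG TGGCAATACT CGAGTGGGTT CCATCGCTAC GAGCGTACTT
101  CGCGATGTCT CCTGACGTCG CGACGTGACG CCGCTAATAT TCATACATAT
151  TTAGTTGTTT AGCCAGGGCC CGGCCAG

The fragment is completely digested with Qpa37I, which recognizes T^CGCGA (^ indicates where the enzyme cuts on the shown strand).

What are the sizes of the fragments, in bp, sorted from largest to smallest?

100, 59, 18 bp

Qpa37I sites (TCGCGA) start at positions 100, 118.
Qpa37I cuts after the first base of each site, so after positions 100, 118.
Linear molecule, 2 cuts → 3 fragments:
  1–100 → 100 bp
  101–118 → 18 bp
  119–177 → 59 bp
Sorted largest to smallest: 100, 59, 18 bp.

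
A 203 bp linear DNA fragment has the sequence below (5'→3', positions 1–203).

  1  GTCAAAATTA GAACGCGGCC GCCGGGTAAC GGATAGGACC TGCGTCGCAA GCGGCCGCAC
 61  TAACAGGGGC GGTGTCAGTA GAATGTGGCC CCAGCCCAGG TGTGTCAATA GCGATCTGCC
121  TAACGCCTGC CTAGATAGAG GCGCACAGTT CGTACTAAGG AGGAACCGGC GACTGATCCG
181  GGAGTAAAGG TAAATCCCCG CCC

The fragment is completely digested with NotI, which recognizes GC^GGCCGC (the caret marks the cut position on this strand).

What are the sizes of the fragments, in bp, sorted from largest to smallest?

151, 36, 16 bp

NotI sites (GCGGCCGC) start at positions 15, 51.
NotI cuts after base 2 of each site, so after positions 16, 52.
Linear molecule, 2 cuts → 3 fragments:
  1–16 → 16 bp
  17–52 → 36 bp
  53–203 → 151 bp
Sorted largest to smallest: 151, 36, 16 bp.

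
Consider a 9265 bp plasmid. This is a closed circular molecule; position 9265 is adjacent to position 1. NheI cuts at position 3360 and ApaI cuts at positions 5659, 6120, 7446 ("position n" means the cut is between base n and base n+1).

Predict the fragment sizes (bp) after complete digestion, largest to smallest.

5179, 2299, 1326, 461 bp

Combined cut positions (sorted): 3360, 5659, 6120, 7446.
Circular molecule, 4 cuts → 4 fragments:
  5659 − 3360 = 2299 bp
  6120 − 5659 = 461 bp
  7446 − 6120 = 1326 bp
  wrap: 9265 − 7446 + 3360 = 5179 bp
Sorted largest to smallest: 5179, 2299, 1326, 461 bp.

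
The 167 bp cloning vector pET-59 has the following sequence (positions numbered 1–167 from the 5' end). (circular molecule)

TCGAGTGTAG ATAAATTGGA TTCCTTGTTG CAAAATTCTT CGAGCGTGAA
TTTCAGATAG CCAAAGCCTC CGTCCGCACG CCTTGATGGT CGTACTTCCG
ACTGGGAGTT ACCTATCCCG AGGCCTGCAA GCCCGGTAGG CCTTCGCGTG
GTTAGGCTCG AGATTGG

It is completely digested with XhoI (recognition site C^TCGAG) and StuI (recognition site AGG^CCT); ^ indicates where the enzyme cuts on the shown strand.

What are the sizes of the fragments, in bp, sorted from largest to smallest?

133, 17, 17 bp

The XhoI site (CTCGAG) starts at position 157.
XhoI cuts after the first base of each site, so after position 157.
StuI sites (AGGCCT) start at positions 121, 138.
StuI cuts after base 3 of each site, so after positions 123, 140.
Combined cut positions: 123, 140, 157.
Circular molecule, 3 cuts → 3 fragments:
  124–140 → 17 bp
  141–157 → 17 bp
  158–167 then 1–123 → 10 + 123 = 133 bp
Sorted largest to smallest: 133, 17, 17 bp.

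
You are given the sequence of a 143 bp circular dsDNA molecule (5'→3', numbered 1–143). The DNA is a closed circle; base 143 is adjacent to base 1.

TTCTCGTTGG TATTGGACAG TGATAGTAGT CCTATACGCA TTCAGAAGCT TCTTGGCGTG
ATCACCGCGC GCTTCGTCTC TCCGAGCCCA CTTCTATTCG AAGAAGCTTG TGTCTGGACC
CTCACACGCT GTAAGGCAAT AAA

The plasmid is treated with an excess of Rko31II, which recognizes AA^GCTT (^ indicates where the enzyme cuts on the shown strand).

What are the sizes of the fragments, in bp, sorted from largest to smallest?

Rko31II sites (AAGCTT) start at positions 46, 104.
Rko31II cuts after base 2 of each site, so after positions 47, 105.
Circular molecule, 2 cuts → 2 fragments:
  48–105 → 58 bp
  106–143 then 1–47 → 38 + 47 = 85 bp
Sorted largest to smallest: 85, 58 bp.

85, 58 bp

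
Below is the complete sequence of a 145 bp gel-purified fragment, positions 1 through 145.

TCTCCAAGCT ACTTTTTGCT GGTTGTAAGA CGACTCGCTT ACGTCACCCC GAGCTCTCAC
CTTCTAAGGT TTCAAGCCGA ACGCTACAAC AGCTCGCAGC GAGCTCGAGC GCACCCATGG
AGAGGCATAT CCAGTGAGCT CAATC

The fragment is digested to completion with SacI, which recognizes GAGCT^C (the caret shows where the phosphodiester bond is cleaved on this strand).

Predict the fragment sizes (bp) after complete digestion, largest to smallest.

55, 50, 35, 5 bp

SacI sites (GAGCTC) start at positions 51, 101, 136.
SacI cuts after base 5 of each site (before the last base), so after positions 55, 105, 140.
Linear molecule, 3 cuts → 4 fragments:
  1–55 → 55 bp
  56–105 → 50 bp
  106–140 → 35 bp
  141–145 → 5 bp
Sorted largest to smallest: 55, 50, 35, 5 bp.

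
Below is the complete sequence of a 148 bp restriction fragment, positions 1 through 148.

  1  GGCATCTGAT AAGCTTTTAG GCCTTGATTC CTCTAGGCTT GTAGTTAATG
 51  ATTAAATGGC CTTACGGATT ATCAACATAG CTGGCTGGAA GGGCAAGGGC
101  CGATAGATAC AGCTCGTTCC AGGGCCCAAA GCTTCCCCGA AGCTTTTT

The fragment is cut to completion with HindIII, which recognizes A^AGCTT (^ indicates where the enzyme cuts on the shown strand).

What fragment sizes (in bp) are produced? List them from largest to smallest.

HindIII sites (AAGCTT) start at positions 11, 129, 140.
HindIII cuts after the first base of each site, so after positions 11, 129, 140.
Linear molecule, 3 cuts → 4 fragments:
  1–11 → 11 bp
  12–129 → 118 bp
  130–140 → 11 bp
  141–148 → 8 bp
Sorted largest to smallest: 118, 11, 11, 8 bp.

118, 11, 11, 8 bp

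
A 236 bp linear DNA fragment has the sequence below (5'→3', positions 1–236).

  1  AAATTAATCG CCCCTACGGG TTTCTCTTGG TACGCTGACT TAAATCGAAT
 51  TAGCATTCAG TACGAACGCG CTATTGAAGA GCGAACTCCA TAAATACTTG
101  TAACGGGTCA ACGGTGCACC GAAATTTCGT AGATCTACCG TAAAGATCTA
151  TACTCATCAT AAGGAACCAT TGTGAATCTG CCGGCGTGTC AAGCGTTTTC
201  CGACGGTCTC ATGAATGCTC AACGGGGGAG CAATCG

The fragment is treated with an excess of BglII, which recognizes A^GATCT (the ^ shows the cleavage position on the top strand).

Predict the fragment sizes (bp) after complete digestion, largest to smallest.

131, 92, 13 bp

BglII sites (AGATCT) start at positions 131, 144.
BglII cuts after the first base of each site, so after positions 131, 144.
Linear molecule, 2 cuts → 3 fragments:
  1–131 → 131 bp
  132–144 → 13 bp
  145–236 → 92 bp
Sorted largest to smallest: 131, 92, 13 bp.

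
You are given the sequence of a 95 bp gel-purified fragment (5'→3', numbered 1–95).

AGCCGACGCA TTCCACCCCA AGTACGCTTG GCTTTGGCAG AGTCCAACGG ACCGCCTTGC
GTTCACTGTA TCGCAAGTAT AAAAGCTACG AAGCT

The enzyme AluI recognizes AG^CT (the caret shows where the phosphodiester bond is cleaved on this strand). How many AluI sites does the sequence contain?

AGCT occurs starting at positions 84, 92.
AluI cuts at 2 sites.

2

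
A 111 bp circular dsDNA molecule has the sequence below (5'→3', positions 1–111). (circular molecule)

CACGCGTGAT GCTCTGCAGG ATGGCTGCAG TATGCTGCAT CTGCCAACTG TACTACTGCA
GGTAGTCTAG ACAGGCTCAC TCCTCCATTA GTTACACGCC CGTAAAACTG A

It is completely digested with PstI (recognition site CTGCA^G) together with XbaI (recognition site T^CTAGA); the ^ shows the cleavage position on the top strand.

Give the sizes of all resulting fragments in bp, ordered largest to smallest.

PstI sites (CTGCAG) start at positions 14, 25, 56.
PstI cuts after base 5 of each site (before the last base), so after positions 18, 29, 60.
The XbaI site (TCTAGA) starts at position 66.
XbaI cuts after the first base of each site, so after position 66.
Combined cut positions: 18, 29, 60, 66.
Circular molecule, 4 cuts → 4 fragments:
  19–29 → 11 bp
  30–60 → 31 bp
  61–66 → 6 bp
  67–111 then 1–18 → 45 + 18 = 63 bp
Sorted largest to smallest: 63, 31, 11, 6 bp.

63, 31, 11, 6 bp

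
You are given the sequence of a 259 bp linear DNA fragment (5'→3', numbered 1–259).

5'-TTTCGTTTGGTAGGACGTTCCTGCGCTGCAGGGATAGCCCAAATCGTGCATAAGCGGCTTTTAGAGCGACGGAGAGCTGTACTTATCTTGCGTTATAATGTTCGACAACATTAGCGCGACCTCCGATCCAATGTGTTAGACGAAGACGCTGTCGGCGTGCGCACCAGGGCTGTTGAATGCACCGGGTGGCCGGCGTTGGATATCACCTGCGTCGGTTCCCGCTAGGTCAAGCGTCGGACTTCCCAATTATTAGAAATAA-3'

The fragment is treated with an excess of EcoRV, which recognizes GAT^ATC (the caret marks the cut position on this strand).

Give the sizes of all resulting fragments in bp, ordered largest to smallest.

201, 58 bp

The EcoRV site (GATATC) starts at position 199.
EcoRV cuts after base 3 of each site, so after position 201.
Linear molecule, 1 cut → 2 fragments:
  1–201 → 201 bp
  202–259 → 58 bp
Sorted largest to smallest: 201, 58 bp.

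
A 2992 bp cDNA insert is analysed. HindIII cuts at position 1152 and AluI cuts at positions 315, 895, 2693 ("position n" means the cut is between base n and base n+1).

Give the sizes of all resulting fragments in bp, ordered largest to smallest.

1541, 580, 315, 299, 257 bp

Combined cut positions (sorted): 315, 895, 1152, 2693.
Linear molecule, 4 cuts → 5 fragments:
  315 − 0 = 315 bp
  895 − 315 = 580 bp
  1152 − 895 = 257 bp
  2693 − 1152 = 1541 bp
  2992 − 2693 = 299 bp
Sorted largest to smallest: 1541, 580, 315, 299, 257 bp.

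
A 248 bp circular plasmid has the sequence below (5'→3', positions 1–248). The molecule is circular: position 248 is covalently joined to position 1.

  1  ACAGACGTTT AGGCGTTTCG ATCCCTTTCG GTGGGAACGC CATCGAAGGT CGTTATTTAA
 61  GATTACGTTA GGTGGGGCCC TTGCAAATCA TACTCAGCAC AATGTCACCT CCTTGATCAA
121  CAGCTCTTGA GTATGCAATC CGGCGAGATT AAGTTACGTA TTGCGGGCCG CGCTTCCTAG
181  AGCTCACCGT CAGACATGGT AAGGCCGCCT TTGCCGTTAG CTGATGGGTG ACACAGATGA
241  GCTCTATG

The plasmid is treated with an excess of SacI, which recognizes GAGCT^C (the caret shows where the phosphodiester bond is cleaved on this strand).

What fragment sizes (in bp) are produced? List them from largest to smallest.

SacI sites (GAGCTC) start at positions 180, 239.
SacI cuts after base 5 of each site (before the last base), so after positions 184, 243.
Circular molecule, 2 cuts → 2 fragments:
  185–243 → 59 bp
  244–248 then 1–184 → 5 + 184 = 189 bp
Sorted largest to smallest: 189, 59 bp.

189, 59 bp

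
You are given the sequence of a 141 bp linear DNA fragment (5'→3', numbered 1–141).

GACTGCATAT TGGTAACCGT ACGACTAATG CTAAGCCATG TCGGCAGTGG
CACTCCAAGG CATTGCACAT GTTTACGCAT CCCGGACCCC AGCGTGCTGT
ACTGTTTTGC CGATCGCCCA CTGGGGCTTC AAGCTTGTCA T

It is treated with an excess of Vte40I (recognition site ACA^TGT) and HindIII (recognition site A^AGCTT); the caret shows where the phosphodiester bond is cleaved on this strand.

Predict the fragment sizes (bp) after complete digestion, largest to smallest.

69, 62, 10 bp

The Vte40I site (ACATGT) starts at position 67.
Vte40I cuts after base 3 of each site, so after position 69.
The HindIII site (AAGCTT) starts at position 131.
HindIII cuts after the first base of each site, so after position 131.
Combined cut positions: 69, 131.
Linear molecule, 2 cuts → 3 fragments:
  1–69 → 69 bp
  70–131 → 62 bp
  132–141 → 10 bp
Sorted largest to smallest: 69, 62, 10 bp.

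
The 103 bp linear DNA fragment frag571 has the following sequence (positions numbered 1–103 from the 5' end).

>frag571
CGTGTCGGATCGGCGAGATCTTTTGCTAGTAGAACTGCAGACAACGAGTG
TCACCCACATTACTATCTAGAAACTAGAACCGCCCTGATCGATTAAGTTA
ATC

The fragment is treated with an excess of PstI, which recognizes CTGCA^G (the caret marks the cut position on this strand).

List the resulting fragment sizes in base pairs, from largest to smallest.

The PstI site (CTGCAG) starts at position 35.
PstI cuts after base 5 of each site (before the last base), so after position 39.
Linear molecule, 1 cut → 2 fragments:
  1–39 → 39 bp
  40–103 → 64 bp
Sorted largest to smallest: 64, 39 bp.

64, 39 bp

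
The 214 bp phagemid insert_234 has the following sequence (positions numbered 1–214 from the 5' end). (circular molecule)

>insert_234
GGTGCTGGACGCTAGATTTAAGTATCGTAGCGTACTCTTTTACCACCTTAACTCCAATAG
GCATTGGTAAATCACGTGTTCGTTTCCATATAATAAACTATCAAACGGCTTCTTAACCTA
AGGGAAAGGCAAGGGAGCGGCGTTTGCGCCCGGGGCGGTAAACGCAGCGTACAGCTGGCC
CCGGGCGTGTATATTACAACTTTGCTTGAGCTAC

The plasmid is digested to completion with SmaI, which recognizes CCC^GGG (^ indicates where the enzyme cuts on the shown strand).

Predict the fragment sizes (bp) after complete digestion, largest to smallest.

183, 31 bp

SmaI sites (CCCGGG) start at positions 149, 180.
SmaI cuts after base 3 of each site, so after positions 151, 182.
Circular molecule, 2 cuts → 2 fragments:
  152–182 → 31 bp
  183–214 then 1–151 → 32 + 151 = 183 bp
Sorted largest to smallest: 183, 31 bp.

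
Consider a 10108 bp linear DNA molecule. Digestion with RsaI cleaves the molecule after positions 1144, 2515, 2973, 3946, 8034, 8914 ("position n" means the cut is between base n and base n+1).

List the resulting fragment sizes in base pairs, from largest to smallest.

Linear molecule, 6 cuts → 7 fragments:
  1144 − 0 = 1144 bp
  2515 − 1144 = 1371 bp
  2973 − 2515 = 458 bp
  3946 − 2973 = 973 bp
  8034 − 3946 = 4088 bp
  8914 − 8034 = 880 bp
  10108 − 8914 = 1194 bp
Sorted largest to smallest: 4088, 1371, 1194, 1144, 973, 880, 458 bp.

4088, 1371, 1194, 1144, 973, 880, 458 bp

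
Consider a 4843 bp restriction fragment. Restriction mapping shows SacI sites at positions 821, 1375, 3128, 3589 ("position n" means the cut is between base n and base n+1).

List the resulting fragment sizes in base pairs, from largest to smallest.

1753, 1254, 821, 554, 461 bp

Linear molecule, 4 cuts → 5 fragments:
  821 − 0 = 821 bp
  1375 − 821 = 554 bp
  3128 − 1375 = 1753 bp
  3589 − 3128 = 461 bp
  4843 − 3589 = 1254 bp
Sorted largest to smallest: 1753, 1254, 821, 554, 461 bp.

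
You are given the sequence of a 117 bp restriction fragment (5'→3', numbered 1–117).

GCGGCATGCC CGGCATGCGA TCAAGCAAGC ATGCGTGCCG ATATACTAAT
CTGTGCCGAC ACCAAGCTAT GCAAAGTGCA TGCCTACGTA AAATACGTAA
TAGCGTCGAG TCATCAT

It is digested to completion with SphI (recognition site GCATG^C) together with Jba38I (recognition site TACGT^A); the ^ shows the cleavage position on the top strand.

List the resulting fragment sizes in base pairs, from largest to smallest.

SphI sites (GCATGC) start at positions 4, 13, 29, 78.
SphI cuts after base 5 of each site (before the last base), so after positions 8, 17, 33, 82.
Jba38I sites (TACGTA) start at positions 85, 94.
Jba38I cuts after base 5 of each site (before the last base), so after positions 89, 98.
Combined cut positions: 8, 17, 33, 82, 89, 98.
Linear molecule, 6 cuts → 7 fragments:
  1–8 → 8 bp
  9–17 → 9 bp
  18–33 → 16 bp
  34–82 → 49 bp
  83–89 → 7 bp
  90–98 → 9 bp
  99–117 → 19 bp
Sorted largest to smallest: 49, 19, 16, 9, 9, 8, 7 bp.

49, 19, 16, 9, 9, 8, 7 bp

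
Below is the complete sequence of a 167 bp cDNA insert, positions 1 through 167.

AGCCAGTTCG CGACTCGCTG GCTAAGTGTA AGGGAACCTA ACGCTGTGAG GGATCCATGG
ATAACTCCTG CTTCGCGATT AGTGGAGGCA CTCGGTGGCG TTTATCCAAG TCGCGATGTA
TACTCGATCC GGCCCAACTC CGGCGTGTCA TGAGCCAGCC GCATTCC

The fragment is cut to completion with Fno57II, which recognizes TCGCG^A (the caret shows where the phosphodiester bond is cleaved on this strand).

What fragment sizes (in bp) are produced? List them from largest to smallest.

65, 52, 38, 12 bp

Fno57II sites (TCGCGA) start at positions 8, 73, 111.
Fno57II cuts after base 5 of each site (before the last base), so after positions 12, 77, 115.
Linear molecule, 3 cuts → 4 fragments:
  1–12 → 12 bp
  13–77 → 65 bp
  78–115 → 38 bp
  116–167 → 52 bp
Sorted largest to smallest: 65, 52, 38, 12 bp.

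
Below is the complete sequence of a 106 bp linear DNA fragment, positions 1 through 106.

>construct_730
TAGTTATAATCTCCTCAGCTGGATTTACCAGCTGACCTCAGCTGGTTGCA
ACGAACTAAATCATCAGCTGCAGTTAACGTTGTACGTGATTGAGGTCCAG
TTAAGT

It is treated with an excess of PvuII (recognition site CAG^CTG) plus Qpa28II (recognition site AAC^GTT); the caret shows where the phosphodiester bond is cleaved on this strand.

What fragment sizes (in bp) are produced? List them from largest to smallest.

PvuII sites (CAGCTG) start at positions 16, 29, 39, 65.
PvuII cuts after base 3 of each site, so after positions 18, 31, 41, 67.
The Qpa28II site (AACGTT) starts at position 76.
Qpa28II cuts after base 3 of each site, so after position 78.
Combined cut positions: 18, 31, 41, 67, 78.
Linear molecule, 5 cuts → 6 fragments:
  1–18 → 18 bp
  19–31 → 13 bp
  32–41 → 10 bp
  42–67 → 26 bp
  68–78 → 11 bp
  79–106 → 28 bp
Sorted largest to smallest: 28, 26, 18, 13, 11, 10 bp.

28, 26, 18, 13, 11, 10 bp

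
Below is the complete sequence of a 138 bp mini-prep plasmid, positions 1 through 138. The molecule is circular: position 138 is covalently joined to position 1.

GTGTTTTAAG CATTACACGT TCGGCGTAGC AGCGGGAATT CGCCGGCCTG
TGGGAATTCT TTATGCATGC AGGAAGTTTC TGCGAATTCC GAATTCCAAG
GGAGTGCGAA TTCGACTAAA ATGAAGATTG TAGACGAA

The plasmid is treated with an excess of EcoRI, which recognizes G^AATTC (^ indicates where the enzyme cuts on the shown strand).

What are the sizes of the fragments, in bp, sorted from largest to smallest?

66, 30, 18, 17, 7 bp

EcoRI sites (GAATTC) start at positions 36, 54, 84, 91, 108.
EcoRI cuts after the first base of each site, so after positions 36, 54, 84, 91, 108.
Circular molecule, 5 cuts → 5 fragments:
  37–54 → 18 bp
  55–84 → 30 bp
  85–91 → 7 bp
  92–108 → 17 bp
  109–138 then 1–36 → 30 + 36 = 66 bp
Sorted largest to smallest: 66, 30, 18, 17, 7 bp.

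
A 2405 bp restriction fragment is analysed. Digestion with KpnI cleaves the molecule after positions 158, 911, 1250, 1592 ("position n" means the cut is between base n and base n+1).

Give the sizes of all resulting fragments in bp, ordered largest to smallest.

813, 753, 342, 339, 158 bp

Linear molecule, 4 cuts → 5 fragments:
  158 − 0 = 158 bp
  911 − 158 = 753 bp
  1250 − 911 = 339 bp
  1592 − 1250 = 342 bp
  2405 − 1592 = 813 bp
Sorted largest to smallest: 813, 753, 342, 339, 158 bp.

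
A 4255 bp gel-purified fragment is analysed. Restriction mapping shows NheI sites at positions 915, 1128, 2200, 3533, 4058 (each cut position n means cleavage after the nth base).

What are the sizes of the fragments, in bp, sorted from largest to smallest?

Linear molecule, 5 cuts → 6 fragments:
  915 − 0 = 915 bp
  1128 − 915 = 213 bp
  2200 − 1128 = 1072 bp
  3533 − 2200 = 1333 bp
  4058 − 3533 = 525 bp
  4255 − 4058 = 197 bp
Sorted largest to smallest: 1333, 1072, 915, 525, 213, 197 bp.

1333, 1072, 915, 525, 213, 197 bp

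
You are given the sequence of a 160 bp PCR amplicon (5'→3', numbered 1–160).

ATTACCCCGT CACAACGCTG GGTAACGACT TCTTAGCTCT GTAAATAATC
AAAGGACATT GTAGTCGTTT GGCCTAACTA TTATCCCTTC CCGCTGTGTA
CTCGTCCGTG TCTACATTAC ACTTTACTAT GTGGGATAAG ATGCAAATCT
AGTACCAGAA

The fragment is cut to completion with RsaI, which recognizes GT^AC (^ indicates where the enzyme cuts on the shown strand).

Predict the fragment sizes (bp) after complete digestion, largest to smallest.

99, 54, 7 bp

RsaI sites (GTAC) start at positions 98, 152.
RsaI cuts after base 2 of each site, so after positions 99, 153.
Linear molecule, 2 cuts → 3 fragments:
  1–99 → 99 bp
  100–153 → 54 bp
  154–160 → 7 bp
Sorted largest to smallest: 99, 54, 7 bp.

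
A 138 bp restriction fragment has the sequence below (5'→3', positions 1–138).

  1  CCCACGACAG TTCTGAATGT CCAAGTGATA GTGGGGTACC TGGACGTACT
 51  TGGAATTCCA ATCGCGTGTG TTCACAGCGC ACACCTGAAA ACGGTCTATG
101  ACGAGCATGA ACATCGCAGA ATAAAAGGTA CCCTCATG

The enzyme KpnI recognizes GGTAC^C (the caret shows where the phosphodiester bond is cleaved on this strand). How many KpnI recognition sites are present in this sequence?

2

GGTACC occurs starting at positions 35, 127.
KpnI cuts at 2 sites.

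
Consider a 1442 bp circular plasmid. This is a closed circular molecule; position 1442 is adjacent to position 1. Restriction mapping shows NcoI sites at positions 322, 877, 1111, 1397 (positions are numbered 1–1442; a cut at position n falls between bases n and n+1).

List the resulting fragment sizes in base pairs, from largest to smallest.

Circular molecule, 4 cuts → 4 fragments:
  877 − 322 = 555 bp
  1111 − 877 = 234 bp
  1397 − 1111 = 286 bp
  wrap: 1442 − 1397 + 322 = 367 bp
Sorted largest to smallest: 555, 367, 286, 234 bp.

555, 367, 286, 234 bp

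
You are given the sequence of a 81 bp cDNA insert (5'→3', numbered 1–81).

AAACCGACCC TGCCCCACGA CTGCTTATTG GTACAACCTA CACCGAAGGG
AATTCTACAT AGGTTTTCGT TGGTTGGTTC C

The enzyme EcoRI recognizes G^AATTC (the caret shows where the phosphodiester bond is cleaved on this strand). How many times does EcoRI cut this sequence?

1

GAATTC occurs starting at position 50.
EcoRI cuts at 1 site.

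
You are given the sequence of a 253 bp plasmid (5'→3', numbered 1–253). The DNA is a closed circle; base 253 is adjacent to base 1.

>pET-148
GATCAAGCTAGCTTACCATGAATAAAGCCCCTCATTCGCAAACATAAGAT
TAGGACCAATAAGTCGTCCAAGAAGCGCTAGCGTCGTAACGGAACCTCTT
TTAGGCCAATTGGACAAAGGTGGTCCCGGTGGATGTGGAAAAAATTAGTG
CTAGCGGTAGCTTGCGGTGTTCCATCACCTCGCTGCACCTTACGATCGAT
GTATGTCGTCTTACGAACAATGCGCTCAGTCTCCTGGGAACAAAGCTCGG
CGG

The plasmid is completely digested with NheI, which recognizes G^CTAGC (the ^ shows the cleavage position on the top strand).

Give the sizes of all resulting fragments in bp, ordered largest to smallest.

110, 73, 70 bp

NheI sites (GCTAGC) start at positions 7, 77, 150.
NheI cuts after the first base of each site, so after positions 7, 77, 150.
Circular molecule, 3 cuts → 3 fragments:
  8–77 → 70 bp
  78–150 → 73 bp
  151–253 then 1–7 → 103 + 7 = 110 bp
Sorted largest to smallest: 110, 73, 70 bp.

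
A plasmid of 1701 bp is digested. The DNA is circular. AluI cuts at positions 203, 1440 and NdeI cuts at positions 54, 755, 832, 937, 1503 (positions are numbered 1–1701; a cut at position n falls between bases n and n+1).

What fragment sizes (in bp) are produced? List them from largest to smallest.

Combined cut positions (sorted): 54, 203, 755, 832, 937, 1440, 1503.
Circular molecule, 7 cuts → 7 fragments:
  203 − 54 = 149 bp
  755 − 203 = 552 bp
  832 − 755 = 77 bp
  937 − 832 = 105 bp
  1440 − 937 = 503 bp
  1503 − 1440 = 63 bp
  wrap: 1701 − 1503 + 54 = 252 bp
Sorted largest to smallest: 552, 503, 252, 149, 105, 77, 63 bp.

552, 503, 252, 149, 105, 77, 63 bp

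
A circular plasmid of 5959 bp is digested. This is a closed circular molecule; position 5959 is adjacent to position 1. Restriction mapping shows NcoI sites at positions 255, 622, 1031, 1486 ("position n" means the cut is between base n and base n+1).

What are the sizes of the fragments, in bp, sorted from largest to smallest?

4728, 455, 409, 367 bp

Circular molecule, 4 cuts → 4 fragments:
  622 − 255 = 367 bp
  1031 − 622 = 409 bp
  1486 − 1031 = 455 bp
  wrap: 5959 − 1486 + 255 = 4728 bp
Sorted largest to smallest: 4728, 455, 409, 367 bp.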